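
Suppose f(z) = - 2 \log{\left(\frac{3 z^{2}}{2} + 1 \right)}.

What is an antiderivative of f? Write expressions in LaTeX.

An antiderivative is F(z) = - \frac{2 \left(3 z \log{\left(\frac{3 z^{2}}{2} + 1 \right)} - 6 z + 2 \sqrt{6} \operatorname{atan}{\left(\frac{\sqrt{6} z}{2} \right)}\right)}{3}.

For F(z) to be correct the identity F'(z) - f(z) = 0 must hold.
Check: d/dz[- \frac{2 \left(3 z \log{\left(\frac{3 z^{2}}{2} + 1 \right)} - 6 z + 2 \sqrt{6} \operatorname{atan}{\left(\frac{\sqrt{6} z}{2} \right)}\right)}{3}] = - 2 \log{\left(\frac{3 z^{2}}{2} + 1 \right)} = f(z).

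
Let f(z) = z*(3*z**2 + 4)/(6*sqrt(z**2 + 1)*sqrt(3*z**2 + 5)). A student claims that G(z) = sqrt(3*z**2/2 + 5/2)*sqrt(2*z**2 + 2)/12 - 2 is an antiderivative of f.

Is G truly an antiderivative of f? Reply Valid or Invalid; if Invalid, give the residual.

d/dz[G] = (3*z**3 + 4*z)/(6*sqrt(z**2 + 1)*sqrt(3*z**2 + 5))
This equals f(z) exactly, so the claim holds.

Valid - the claim checks out under differentiation.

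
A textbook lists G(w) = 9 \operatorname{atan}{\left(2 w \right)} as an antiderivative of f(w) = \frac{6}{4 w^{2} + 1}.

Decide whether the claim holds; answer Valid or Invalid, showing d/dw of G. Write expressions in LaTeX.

Invalid: d/dw[G] - f = \frac{12}{4 w^{2} + 1}, which is not 0.

d/dw[G] = \frac{18}{4 w^{2} + 1}
d/dw[G] - f(w) = \frac{12}{4 w^{2} + 1} != 0.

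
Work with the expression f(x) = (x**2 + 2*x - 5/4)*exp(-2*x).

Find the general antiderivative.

f has the shape u'v + uv' for u = -x**2/2 - 3*x/2 - 1/8 and v = exp(-2*x) — it is the derivative of the product u*v.
Check: d/dx[(-4*x**2 - 12*x - 1)*exp(-2*x)/8] = (4*x**2 + 8*x - 5)*exp(-2*x)/4, which equals f(x).

F(x) = (-4*x**2 - 12*x - 1)*exp(-2*x)/8 + C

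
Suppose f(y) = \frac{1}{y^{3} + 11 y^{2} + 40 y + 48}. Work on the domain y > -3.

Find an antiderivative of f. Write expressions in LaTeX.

An antiderivative is F(y) = \frac{y \log{\left(y + 3 \right)} - y \log{\left(y + 4 \right)} + 4 \log{\left(y + 3 \right)} - 4 \log{\left(y + 4 \right)} + 1}{y + 4}.

The denominator factors as \left(y + 3\right) \left(y + 4\right)^{2}; partial fractions split f into directly integrable pieces: - \frac{1}{y + 4} - \frac{1}{\left(y + 4\right)^{2}} + \frac{1}{y + 3}.
Check: d/dy[\frac{y \log{\left(y + 3 \right)} - y \log{\left(y + 4 \right)} + 4 \log{\left(y + 3 \right)} - 4 \log{\left(y + 4 \right)} + 1}{y + 4}] = \frac{1}{y^{3} + 11 y^{2} + 40 y + 48} = f(y).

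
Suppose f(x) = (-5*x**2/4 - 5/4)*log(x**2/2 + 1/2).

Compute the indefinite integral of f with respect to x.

F(x) = -5*x**3*log(x**2 + 1)/12 + 5*x**3/18 + 5*x**3*log(2)/12 - 5*x*log(x**2 + 1)/4 + 5*x*log(2)/4 + 5*x/3 - 5*atan(x)/3 + C

Check any antiderivative F(x) by computing F'(x) and comparing it with f(x).
Check: d/dx[-5*x**3*log(x**2 + 1)/12 + 5*x**3/18 + 5*x**3*log(2)/12 - 5*x*log(x**2 + 1)/4 + 5*x*log(2)/4 + 5*x/3 - 5*atan(x)/3] = -5*x**2*log(x**2 + 1)/4 + 5*x**2*log(2)/4 - 5*log(x**2 + 1)/4 + 5*log(2)/4, which equals f(x).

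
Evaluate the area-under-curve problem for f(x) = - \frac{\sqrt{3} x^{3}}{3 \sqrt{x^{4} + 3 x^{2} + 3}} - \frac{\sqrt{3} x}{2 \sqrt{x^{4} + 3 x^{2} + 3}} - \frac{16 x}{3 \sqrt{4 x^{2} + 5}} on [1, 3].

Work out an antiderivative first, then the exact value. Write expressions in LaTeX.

Integrate term by term and add the pieces.
F(x) = \frac{\sqrt{3} \left(- 8 \sqrt{3} \sqrt{4 x^{2} + 5} - 3 \sqrt{x^{4} + 3 x^{2} + 3}\right)}{18} is an antiderivative of f.
Check: d/dx[\frac{\sqrt{3} \left(- 8 \sqrt{3} \sqrt{4 x^{2} + 5} - 3 \sqrt{x^{4} + 3 x^{2} + 3}\right)}{18}] = \frac{- 2 \sqrt{3} x^{3} \sqrt{4 x^{2} + 5} - 3 \sqrt{3} x \sqrt{4 x^{2} + 5} - 32 x \sqrt{x^{4} + 3 x^{2} + 3}}{6 \sqrt{4 x^{2} + 5} \sqrt{x^{4} + 3 x^{2} + 3}}, which equals f(x).
F(3) = - \frac{4 \sqrt{41}}{3} - \frac{\sqrt{37}}{2}; F(1) = -4 - \frac{\sqrt{21}}{6}.
Integral = F(3) - F(1) = - \frac{4 \sqrt{41}}{3} - \frac{\sqrt{37}}{2} + \frac{\sqrt{21}}{6} + 4.

Antiderivative: F(x) = \frac{\sqrt{3} \left(- 8 \sqrt{3} \sqrt{4 x^{2} + 5} - 3 \sqrt{x^{4} + 3 x^{2} + 3}\right)}{18}; value = - \frac{4 \sqrt{41}}{3} - \frac{\sqrt{37}}{2} + \frac{\sqrt{21}}{6} + 4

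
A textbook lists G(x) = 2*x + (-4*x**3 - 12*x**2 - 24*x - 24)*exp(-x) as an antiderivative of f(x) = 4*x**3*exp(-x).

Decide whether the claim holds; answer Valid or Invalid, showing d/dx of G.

Invalid: d/dx[G] - f = 2, which is not 0.

d/dx[G] = (4*x**3 + 2*exp(x))*exp(-x)
d/dx[G] - f(x) = 2 != 0.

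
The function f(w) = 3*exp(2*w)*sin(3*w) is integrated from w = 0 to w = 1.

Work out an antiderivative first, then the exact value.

Check any antiderivative F(w) by computing F'(w) and comparing it with f(w).
F(w) = 3*(2*sin(3*w) - 3*cos(3*w))*exp(2*w)/13 is an antiderivative of f.
Check: d/dw[3*(2*sin(3*w) - 3*cos(3*w))*exp(2*w)/13] = 3*exp(2*w)*sin(3*w) = f(w).
F(1) = 6*exp(2)*sin(3)/13 - 9*exp(2)*cos(3)/13; F(0) = -9/13.
Integral = F(1) - F(0) = 6*exp(2)*sin(3)/13 + 9/13 - 9*exp(2)*cos(3)/13.

Antiderivative: F(w) = 3*(2*sin(3*w) - 3*cos(3*w))*exp(2*w)/13; value = 6*exp(2)*sin(3)/13 + 9/13 - 9*exp(2)*cos(3)/13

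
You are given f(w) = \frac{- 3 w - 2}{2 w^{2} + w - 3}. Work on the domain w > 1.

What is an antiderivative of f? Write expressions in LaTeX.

An antiderivative is F(w) = - \log{\left(w - 1 \right)} - \frac{\log{\left(w + \frac{3}{2} \right)}}{2}.

Factor the denominator (\left(w - 1\right) \left(2 w + 3\right)) and decompose: f = - \frac{1}{2 w + 3} - \frac{1}{w - 1}; each piece integrates to a log, atan, or power term.
Check: d/dw[- \log{\left(w - 1 \right)} - \frac{\log{\left(w + \frac{3}{2} \right)}}{2}] = \frac{- 3 w - 2}{2 w^{2} + w - 3} = f(w).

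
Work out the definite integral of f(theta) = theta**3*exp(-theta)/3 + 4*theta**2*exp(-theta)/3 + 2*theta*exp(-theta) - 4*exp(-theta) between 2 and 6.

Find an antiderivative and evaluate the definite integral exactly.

Antiderivative: F(theta) = -theta**3*exp(-theta)/3 - 7*theta**2*exp(-theta)/3 - 20*theta*exp(-theta)/3 - 8*exp(-theta)/3; value = -596*exp(-6)/3 + 28*exp(-2)

Recognize the product-rule pattern: f = u'v + uv' with u = -theta**3/3 - 7*theta**2/3 - 20*theta/3 - 8/3, v = exp(-theta), so integration by parts undoes it.
F(theta) = -theta**3*exp(-theta)/3 - 7*theta**2*exp(-theta)/3 - 20*theta*exp(-theta)/3 - 8*exp(-theta)/3 is an antiderivative of f.
Check: d/dtheta[-theta**3*exp(-theta)/3 - 7*theta**2*exp(-theta)/3 - 20*theta*exp(-theta)/3 - 8*exp(-theta)/3] = (theta**3 + 4*theta**2 + 6*theta - 12)*exp(-theta)/3, which equals f(theta).
F(6) = -596*exp(-6)/3; F(2) = -28*exp(-2).
Integral = F(6) - F(2) = -596*exp(-6)/3 + 28*exp(-2).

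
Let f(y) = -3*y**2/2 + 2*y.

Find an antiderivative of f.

The integrand splits into summands that can be handled one at a time.
Check: d/dy[y**2*(2 - y)/2] = -3*y**2/2 + 2*y = f(y).

An antiderivative is F(y) = y**2*(2 - y)/2.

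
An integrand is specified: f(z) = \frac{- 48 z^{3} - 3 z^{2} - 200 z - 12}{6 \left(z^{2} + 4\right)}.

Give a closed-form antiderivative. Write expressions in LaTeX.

An antiderivative is F(z) = - 4 z^{2} - \frac{z}{2} - \frac{2 \log{\left(\frac{z^{2}}{2} + 2 \right)}}{3}.

Whatever form F(z) takes, F'(z) = f(z) is non-negotiable.
Check: d/dz[- 4 z^{2} - \frac{z}{2} - \frac{2 \log{\left(\frac{z^{2}}{2} + 2 \right)}}{3}] = \frac{- 48 z^{3} - 3 z^{2} - 200 z - 12}{6 z^{2} + 24}, which equals f(z).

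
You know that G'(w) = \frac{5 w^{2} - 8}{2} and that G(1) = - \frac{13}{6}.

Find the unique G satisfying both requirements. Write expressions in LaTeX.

G(w) = \frac{5 w^{3} - 24 w + 6}{6}

For G(w) to be correct, d/dw[G] must agree with the stated G'(w) identically.
A general antiderivative is \frac{5 w^{3}}{6} - 4 w + C.
The condition gives C = - \frac{13}{6} - (- \frac{19}{6}) = 1.
So G(w) = \frac{5 w^{3} - 24 w + 6}{6}.
Check: d/dw[\frac{5 w^{3} - 24 w + 6}{6}] = \frac{5 w^{2}}{2} - 4, which equals G'(w).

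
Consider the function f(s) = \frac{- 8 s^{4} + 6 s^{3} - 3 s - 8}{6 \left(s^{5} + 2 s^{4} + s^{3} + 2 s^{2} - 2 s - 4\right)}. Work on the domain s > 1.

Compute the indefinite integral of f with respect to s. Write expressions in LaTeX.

Factor the denominator (6 \left(s - 1\right) \left(s + 1\right) \left(s + 2\right) \left(s^{2} + 2\right)) and decompose: f = - \frac{5 \left(s - 11\right)}{54 \left(s^{2} + 2\right)} - \frac{89}{54 \left(s + 2\right)} + \frac{19}{36 \left(s + 1\right)} - \frac{13}{108 \left(s - 1\right)}; each piece integrates to a log, atan, or power term.
Check: d/ds[\frac{- 13 \log{\left(s - 1 \right)} + 57 \log{\left(s + 1 \right)} - 178 \log{\left(s + 2 \right)} - 5 \log{\left(s^{2} + 2 \right)} + 55 \sqrt{2} \operatorname{atan}{\left(\frac{\sqrt{2} s}{2} \right)}}{108}] = \frac{- 8 s^{4} + 6 s^{3} - 3 s - 8}{6 s^{5} + 12 s^{4} + 6 s^{3} + 12 s^{2} - 12 s - 24}, which equals f(s).

F(s) = \frac{- 13 \log{\left(s - 1 \right)} + 57 \log{\left(s + 1 \right)} - 178 \log{\left(s + 2 \right)} - 5 \log{\left(s^{2} + 2 \right)} + 55 \sqrt{2} \operatorname{atan}{\left(\frac{\sqrt{2} s}{2} \right)}}{108} + C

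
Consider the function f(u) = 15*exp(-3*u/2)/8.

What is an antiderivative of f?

An antiderivative is F(u) = -5*exp(-3*u/2)/4.

A candidate is checked by its d/du: the result must match f(u).
Check: d/du[-5*exp(-3*u/2)/4] = 15*exp(-3*u/2)/8 = f(u).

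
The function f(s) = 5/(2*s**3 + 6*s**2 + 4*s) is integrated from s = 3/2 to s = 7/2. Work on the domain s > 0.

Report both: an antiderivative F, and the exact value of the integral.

Antiderivative: F(s) = -5*log(s + 1)/2 + 5*log(s**2 + 2*s)/4; value = -5*log(9/2)/2 - 5*log(21/4)/4 + 5*log(5/2)/2 + 5*log(77/4)/4

The denominator factors as 2*s*(s + 1)*(s + 2); partial fractions split f into directly integrable pieces: 5/(4*(s + 2)) - 5/(2*(s + 1)) + 5/(4*s).
F(s) = -5*log(s + 1)/2 + 5*log(s**2 + 2*s)/4 is an antiderivative of f.
Check: d/ds[-5*log(s + 1)/2 + 5*log(s**2 + 2*s)/4] = 5/(2*s**3 + 6*s**2 + 4*s) = f(s).
F(7/2) = -5*log(9/2)/2 + 5*log(77/4)/4; F(3/2) = -5*log(5/2)/2 + 5*log(21/4)/4.
Integral = F(7/2) - F(3/2) = -5*log(9/2)/2 - 5*log(21/4)/4 + 5*log(5/2)/2 + 5*log(77/4)/4.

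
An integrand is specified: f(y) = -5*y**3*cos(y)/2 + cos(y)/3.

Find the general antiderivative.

F(y) = -(15*y**3*sin(y) + 45*y**2*cos(y) - 90*y*sin(y) - 2*sin(y) - 90*cos(y))/6 + C

The integrand splits into summands that can be handled one at a time.
Check: d/dy[-(15*y**3*sin(y) + 45*y**2*cos(y) - 90*y*sin(y) - 2*sin(y) - 90*cos(y))/6] = -5*y**3*cos(y)/2 + cos(y)/3 = f(y).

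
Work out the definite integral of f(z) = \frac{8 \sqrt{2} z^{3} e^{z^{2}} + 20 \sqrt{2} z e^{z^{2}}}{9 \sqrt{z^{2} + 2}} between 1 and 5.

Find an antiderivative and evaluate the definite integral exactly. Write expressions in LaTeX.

Antiderivative: F(z) = \frac{4 \sqrt{2 z^{2} + 4} e^{z^{2}}}{9}; value = - \frac{4 \sqrt{6} e}{9} + \frac{4 \sqrt{6} e^{25}}{3}

f has the shape u'v + uv' for u = \frac{4 \sqrt{2 z^{2} + 4}}{9} and v = e^{z^{2}} — it is the derivative of the product u*v.
F(z) = \frac{4 \sqrt{2 z^{2} + 4} e^{z^{2}}}{9} is an antiderivative of f.
Check: d/dz[\frac{4 \sqrt{2 z^{2} + 4} e^{z^{2}}}{9}] = \frac{8 \sqrt{2} z^{3} e^{z^{2}} + 20 \sqrt{2} z e^{z^{2}}}{9 \sqrt{z^{2} + 2}} = f(z).
F(5) = \frac{4 \sqrt{6} e^{25}}{3}; F(1) = \frac{4 \sqrt{6} e}{9}.
Integral = F(5) - F(1) = - \frac{4 \sqrt{6} e}{9} + \frac{4 \sqrt{6} e^{25}}{3}.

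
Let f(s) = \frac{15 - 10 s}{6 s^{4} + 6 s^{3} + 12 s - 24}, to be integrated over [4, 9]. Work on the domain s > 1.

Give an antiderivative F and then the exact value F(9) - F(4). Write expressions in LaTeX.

Factor the denominator (6 \left(s - 1\right) \left(s + 2\right) \left(s^{2} + 2\right)) and decompose: f = \frac{5 \left(5 s - 16\right)}{108 \left(s^{2} + 2\right)} - \frac{35}{108 \left(s + 2\right)} + \frac{5}{54 \left(s - 1\right)}; each piece integrates to a log, atan, or power term.
F(s) = \frac{5 \log{\left(s - 1 \right)}}{54} - \frac{35 \log{\left(s + 2 \right)}}{108} + \frac{25 \log{\left(s^{2} + 2 \right)}}{216} - \frac{10 \sqrt{2} \operatorname{atan}{\left(\frac{\sqrt{2} s}{2} \right)}}{27} is an antiderivative of f.
Check: d/ds[\frac{5 \log{\left(s - 1 \right)}}{54} - \frac{35 \log{\left(s + 2 \right)}}{108} + \frac{25 \log{\left(s^{2} + 2 \right)}}{216} - \frac{10 \sqrt{2} \operatorname{atan}{\left(\frac{\sqrt{2} s}{2} \right)}}{27}] = \frac{15 - 10 s}{6 s^{4} + 6 s^{3} + 12 s - 24} = f(s).
F(9) = - \frac{35 \log{\left(11 \right)}}{108} - \frac{10 \sqrt{2} \operatorname{atan}{\left(\frac{9 \sqrt{2}}{2} \right)}}{27} + \frac{5 \log{\left(8 \right)}}{54} + \frac{25 \log{\left(83 \right)}}{216}; F(4) = - \frac{10 \sqrt{2} \operatorname{atan}{\left(2 \sqrt{2} \right)}}{27} - \frac{35 \log{\left(6 \right)}}{108} + \frac{5 \log{\left(3 \right)}}{54} + \frac{25 \log{\left(18 \right)}}{216}.
Integral = F(9) - F(4) = - \frac{35 \log{\left(11 \right)}}{108} - \frac{10 \sqrt{2} \operatorname{atan}{\left(\frac{9 \sqrt{2}}{2} \right)}}{27} - \frac{25 \log{\left(18 \right)}}{216} - \frac{5 \log{\left(3 \right)}}{54} + \frac{5 \log{\left(8 \right)}}{54} + \frac{25 \log{\left(83 \right)}}{216} + \frac{35 \log{\left(6 \right)}}{108} + \frac{10 \sqrt{2} \operatorname{atan}{\left(2 \sqrt{2} \right)}}{27}.

Antiderivative: F(s) = \frac{5 \log{\left(s - 1 \right)}}{54} - \frac{35 \log{\left(s + 2 \right)}}{108} + \frac{25 \log{\left(s^{2} + 2 \right)}}{216} - \frac{10 \sqrt{2} \operatorname{atan}{\left(\frac{\sqrt{2} s}{2} \right)}}{27}; value = - \frac{35 \log{\left(11 \right)}}{108} - \frac{10 \sqrt{2} \operatorname{atan}{\left(\frac{9 \sqrt{2}}{2} \right)}}{27} - \frac{25 \log{\left(18 \right)}}{216} - \frac{5 \log{\left(3 \right)}}{54} + \frac{5 \log{\left(8 \right)}}{54} + \frac{25 \log{\left(83 \right)}}{216} + \frac{35 \log{\left(6 \right)}}{108} + \frac{10 \sqrt{2} \operatorname{atan}{\left(2 \sqrt{2} \right)}}{27}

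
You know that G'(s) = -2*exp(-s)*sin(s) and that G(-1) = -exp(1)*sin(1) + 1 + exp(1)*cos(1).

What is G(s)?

G(s) = (exp(s) + sin(s) + cos(s))*exp(-s)

Check a candidate G(s) by differentiating: d/ds[G] must match the given G'(s).
A general antiderivative is exp(-s)*sin(s) + exp(-s)*cos(s) + C.
The condition gives C = -exp(1)*sin(1) + 1 + exp(1)*cos(1) - (-exp(1)*sin(1) + exp(1)*cos(1)) = 1.
So G(s) = (exp(s) + sin(s) + cos(s))*exp(-s).
Check: d/ds[(exp(s) + sin(s) + cos(s))*exp(-s)] = -2*exp(-s)*sin(s) = G'(s).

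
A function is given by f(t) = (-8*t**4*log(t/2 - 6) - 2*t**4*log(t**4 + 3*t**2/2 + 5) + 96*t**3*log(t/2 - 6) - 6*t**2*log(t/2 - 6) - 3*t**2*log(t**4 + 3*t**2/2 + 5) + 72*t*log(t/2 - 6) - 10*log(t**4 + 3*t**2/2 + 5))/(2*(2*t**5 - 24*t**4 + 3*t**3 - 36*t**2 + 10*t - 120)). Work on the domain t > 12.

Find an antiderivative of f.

An antiderivative is F(t) = -log(t/2 - 6)*log(t**4 + 3*t**2/2 + 5)/2.

Recognize the product-rule pattern: f = u'v + uv' with u = -log(t/2 - 6)/2, v = log(t**4 + 3*t**2/2 + 5), so integration by parts undoes it.
Check: d/dt[-log(t/2 - 6)*log(t**4 + 3*t**2/2 + 5)/2] = (-8*t**4*log(t/2 - 6) - 2*t**4*log(t**4 + 3*t**2/2 + 5) + 96*t**3*log(t/2 - 6) - 6*t**2*log(t/2 - 6) - 3*t**2*log(t**4 + 3*t**2/2 + 5) + 72*t*log(t/2 - 6) - 10*log(t**4 + 3*t**2/2 + 5))/(4*t**5 - 48*t**4 + 6*t**3 - 72*t**2 + 20*t - 240), which equals f(t).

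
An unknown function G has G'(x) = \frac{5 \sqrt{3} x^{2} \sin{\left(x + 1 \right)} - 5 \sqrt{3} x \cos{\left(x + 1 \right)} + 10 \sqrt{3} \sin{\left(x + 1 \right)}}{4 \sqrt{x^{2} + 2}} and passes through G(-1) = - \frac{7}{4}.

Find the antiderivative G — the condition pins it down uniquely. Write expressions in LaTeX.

G'(x) has the shape u'v + uv' for u = - \frac{5 \sqrt{3 x^{2} + 6}}{4} and v = \cos{\left(x + 1 \right)} — it is the derivative of the product u*v.
A general antiderivative is - \frac{5 \sqrt{3 x^{2} + 6} \cos{\left(x + 1 \right)}}{4} + C.
The condition gives C = - \frac{7}{4} - (- \frac{15}{4}) = 2.
So G(x) = - \frac{5 \sqrt{3 x^{2} + 6} \cos{\left(x + 1 \right)}}{4} + 2.
Check: d/dx[- \frac{5 \sqrt{3 x^{2} + 6} \cos{\left(x + 1 \right)}}{4} + 2] = \frac{5 \sqrt{3} x^{2} \sin{\left(x + 1 \right)} - 5 \sqrt{3} x \cos{\left(x + 1 \right)} + 10 \sqrt{3} \sin{\left(x + 1 \right)}}{4 \sqrt{x^{2} + 2}} = G'(x).

G(x) = - \frac{5 \sqrt{3 x^{2} + 6} \cos{\left(x + 1 \right)}}{4} + 2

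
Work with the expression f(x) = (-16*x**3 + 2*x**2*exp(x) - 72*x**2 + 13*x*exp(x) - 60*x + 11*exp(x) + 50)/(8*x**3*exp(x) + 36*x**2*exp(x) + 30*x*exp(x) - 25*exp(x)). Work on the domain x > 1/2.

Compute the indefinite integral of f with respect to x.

F(x) = (16*x + (2*x + 5)*exp(x)*log(3*x - 3/2) - 3*exp(x) + 40)*exp(-x)/(4*(2*x + 5)) + C

An antiderivative F(x) passes only if d/dx[F] lands on f(x) exactly.
Check: d/dx[(16*x + (2*x + 5)*exp(x)*log(3*x - 3/2) - 3*exp(x) + 40)*exp(-x)/(4*(2*x + 5))] = (-16*x**3 + 2*x**2*exp(x) - 72*x**2 + 13*x*exp(x) - 60*x + 11*exp(x) + 50)/(8*x**3*exp(x) + 36*x**2*exp(x) + 30*x*exp(x) - 25*exp(x)) = f(x).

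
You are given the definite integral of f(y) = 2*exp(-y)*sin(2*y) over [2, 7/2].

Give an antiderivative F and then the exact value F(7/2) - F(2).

Antiderivative: F(y) = -2*(sin(2*y) + 2*cos(2*y))*exp(-y)/5; value = 4*exp(-2)*cos(4)/5 + 2*exp(-2)*sin(4)/5 - 4*exp(-7/2)*cos(7)/5 - 2*exp(-7/2)*sin(7)/5

An antiderivative F(y) passes only if d/dy[F] lands on f(y) exactly.
F(y) = -2*(sin(2*y) + 2*cos(2*y))*exp(-y)/5 is an antiderivative of f.
Check: d/dy[-2*(sin(2*y) + 2*cos(2*y))*exp(-y)/5] = 2*exp(-y)*sin(2*y) = f(y).
F(7/2) = -4*exp(-7/2)*cos(7)/5 - 2*exp(-7/2)*sin(7)/5; F(2) = -2*exp(-2)*sin(4)/5 - 4*exp(-2)*cos(4)/5.
Integral = F(7/2) - F(2) = 4*exp(-2)*cos(4)/5 + 2*exp(-2)*sin(4)/5 - 4*exp(-7/2)*cos(7)/5 - 2*exp(-7/2)*sin(7)/5.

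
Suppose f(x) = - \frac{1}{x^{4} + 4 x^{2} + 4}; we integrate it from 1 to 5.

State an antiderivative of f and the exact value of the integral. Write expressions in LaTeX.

Antiderivative: F(x) = - \frac{\sqrt{2} x^{2} \operatorname{atan}{\left(\frac{\sqrt{2} x}{2} \right)} + 2 x + 2 \sqrt{2} \operatorname{atan}{\left(\frac{\sqrt{2} x}{2} \right)}}{8 \left(x^{2} + 2\right)}; value = - \frac{\sqrt{2} \operatorname{atan}{\left(\frac{5 \sqrt{2}}{2} \right)}}{8} + \frac{1}{27} + \frac{\sqrt{2} \operatorname{atan}{\left(\frac{\sqrt{2}}{2} \right)}}{8}

A first test for any F(x): its x-derivative must equal f(x) identically.
F(x) = - \frac{\sqrt{2} x^{2} \operatorname{atan}{\left(\frac{\sqrt{2} x}{2} \right)} + 2 x + 2 \sqrt{2} \operatorname{atan}{\left(\frac{\sqrt{2} x}{2} \right)}}{8 \left(x^{2} + 2\right)} is an antiderivative of f.
Check: d/dx[- \frac{\sqrt{2} x^{2} \operatorname{atan}{\left(\frac{\sqrt{2} x}{2} \right)} + 2 x + 2 \sqrt{2} \operatorname{atan}{\left(\frac{\sqrt{2} x}{2} \right)}}{8 \left(x^{2} + 2\right)}] = - \frac{1}{x^{4} + 4 x^{2} + 4} = f(x).
F(5) = - \frac{\sqrt{2} \operatorname{atan}{\left(\frac{5 \sqrt{2}}{2} \right)}}{8} - \frac{5}{108}; F(1) = - \frac{\sqrt{2} \operatorname{atan}{\left(\frac{\sqrt{2}}{2} \right)}}{8} - \frac{1}{12}.
Integral = F(5) - F(1) = - \frac{\sqrt{2} \operatorname{atan}{\left(\frac{5 \sqrt{2}}{2} \right)}}{8} + \frac{1}{27} + \frac{\sqrt{2} \operatorname{atan}{\left(\frac{\sqrt{2}}{2} \right)}}{8}.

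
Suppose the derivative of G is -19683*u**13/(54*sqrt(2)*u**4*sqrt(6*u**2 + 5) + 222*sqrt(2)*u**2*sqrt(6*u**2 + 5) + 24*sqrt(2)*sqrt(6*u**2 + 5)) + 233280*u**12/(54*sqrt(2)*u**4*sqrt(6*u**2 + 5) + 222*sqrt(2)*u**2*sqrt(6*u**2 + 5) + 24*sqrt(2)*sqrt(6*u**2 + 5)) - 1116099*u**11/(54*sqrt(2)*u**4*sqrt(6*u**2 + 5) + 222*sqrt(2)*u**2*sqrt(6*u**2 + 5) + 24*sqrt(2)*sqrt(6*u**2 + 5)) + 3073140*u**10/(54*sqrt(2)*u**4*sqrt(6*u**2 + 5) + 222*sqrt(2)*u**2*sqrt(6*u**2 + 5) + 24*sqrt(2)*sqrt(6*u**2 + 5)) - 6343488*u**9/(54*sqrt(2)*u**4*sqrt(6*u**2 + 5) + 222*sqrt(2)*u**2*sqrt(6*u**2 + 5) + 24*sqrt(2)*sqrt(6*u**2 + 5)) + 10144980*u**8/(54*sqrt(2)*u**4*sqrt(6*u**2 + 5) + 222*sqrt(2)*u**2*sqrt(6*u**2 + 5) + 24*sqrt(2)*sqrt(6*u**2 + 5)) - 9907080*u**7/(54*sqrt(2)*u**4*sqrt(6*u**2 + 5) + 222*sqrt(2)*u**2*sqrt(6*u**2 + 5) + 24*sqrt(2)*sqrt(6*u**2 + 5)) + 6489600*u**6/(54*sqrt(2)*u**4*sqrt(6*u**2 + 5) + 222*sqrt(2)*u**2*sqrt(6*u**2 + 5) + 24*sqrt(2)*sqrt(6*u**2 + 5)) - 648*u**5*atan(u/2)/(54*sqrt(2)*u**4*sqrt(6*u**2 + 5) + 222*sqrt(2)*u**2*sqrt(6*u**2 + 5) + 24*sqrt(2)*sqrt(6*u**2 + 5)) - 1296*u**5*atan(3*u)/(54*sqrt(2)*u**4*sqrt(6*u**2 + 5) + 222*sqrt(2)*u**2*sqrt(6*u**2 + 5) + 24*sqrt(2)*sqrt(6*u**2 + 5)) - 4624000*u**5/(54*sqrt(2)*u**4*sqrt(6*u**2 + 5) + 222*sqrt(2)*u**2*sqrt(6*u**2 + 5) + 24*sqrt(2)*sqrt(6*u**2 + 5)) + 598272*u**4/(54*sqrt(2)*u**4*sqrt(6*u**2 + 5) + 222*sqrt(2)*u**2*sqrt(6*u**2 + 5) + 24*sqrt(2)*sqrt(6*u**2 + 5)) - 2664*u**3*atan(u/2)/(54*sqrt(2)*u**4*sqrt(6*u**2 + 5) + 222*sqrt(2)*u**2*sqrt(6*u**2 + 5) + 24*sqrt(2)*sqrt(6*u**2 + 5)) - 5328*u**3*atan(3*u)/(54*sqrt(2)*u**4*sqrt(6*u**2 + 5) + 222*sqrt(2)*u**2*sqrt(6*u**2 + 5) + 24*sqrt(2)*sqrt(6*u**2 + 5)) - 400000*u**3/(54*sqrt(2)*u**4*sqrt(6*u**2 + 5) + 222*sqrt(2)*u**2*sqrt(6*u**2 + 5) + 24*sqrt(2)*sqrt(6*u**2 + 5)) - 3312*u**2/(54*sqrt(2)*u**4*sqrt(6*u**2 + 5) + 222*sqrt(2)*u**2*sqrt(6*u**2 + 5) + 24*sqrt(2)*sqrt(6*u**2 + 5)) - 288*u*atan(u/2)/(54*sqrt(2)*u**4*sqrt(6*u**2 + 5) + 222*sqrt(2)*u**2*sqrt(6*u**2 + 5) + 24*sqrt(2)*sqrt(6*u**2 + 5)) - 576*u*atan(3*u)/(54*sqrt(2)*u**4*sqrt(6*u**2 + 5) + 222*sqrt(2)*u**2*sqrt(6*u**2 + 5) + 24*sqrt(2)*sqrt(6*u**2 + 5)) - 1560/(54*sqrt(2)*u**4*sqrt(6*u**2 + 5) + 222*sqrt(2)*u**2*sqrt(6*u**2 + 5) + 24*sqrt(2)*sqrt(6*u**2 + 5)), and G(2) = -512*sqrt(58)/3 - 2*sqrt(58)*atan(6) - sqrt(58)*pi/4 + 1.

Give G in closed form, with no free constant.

G(u) = -27*u**8*sqrt(3*u**2 + 5/2)/4 + 90*u**7*sqrt(3*u**2 + 5/2) - 450*u**6*sqrt(3*u**2 + 5/2) + 1000*u**5*sqrt(3*u**2 + 5/2) - 2500*u**4*sqrt(3*u**2 + 5/2)/3 - 2*sqrt(3*u**2 + 5/2)*atan(u/2) - 4*sqrt(3*u**2 + 5/2)*atan(3*u) + 1

G'(u) has the shape v'r + vr' for v = -2*sqrt(3*u**2 + 5/2) and r = 2*(-3*u**2/2 + 5*u)**4/3 + atan(u/2) + 2*atan(3*u) — it is the derivative of the product v*r.
A general antiderivative is -2*sqrt(3*u**2 + 5/2)*(2*(-3*u**2/2 + 5*u)**4/3 + atan(u/2) + 2*atan(3*u)) + C.
The condition gives C = -512*sqrt(58)/3 - 2*sqrt(58)*atan(6) - sqrt(58)*pi/4 + 1 - (-512*sqrt(58)/3 - 2*sqrt(58)*atan(6) - sqrt(58)*pi/4) = 1.
So G(u) = -27*u**8*sqrt(3*u**2 + 5/2)/4 + 90*u**7*sqrt(3*u**2 + 5/2) - 450*u**6*sqrt(3*u**2 + 5/2) + 1000*u**5*sqrt(3*u**2 + 5/2) - 2500*u**4*sqrt(3*u**2 + 5/2)/3 - 2*sqrt(3*u**2 + 5/2)*atan(u/2) - 4*sqrt(3*u**2 + 5/2)*atan(3*u) + 1.
Check: d/du[-27*u**8*sqrt(3*u**2 + 5/2)/4 + 90*u**7*sqrt(3*u**2 + 5/2) - 450*u**6*sqrt(3*u**2 + 5/2) + 1000*u**5*sqrt(3*u**2 + 5/2) - 2500*u**4*sqrt(3*u**2 + 5/2)/3 - 2*sqrt(3*u**2 + 5/2)*atan(u/2) - 4*sqrt(3*u**2 + 5/2)*atan(3*u) + 1] = (-19683*u**13 + 233280*u**12 - 1116099*u**11 + 3073140*u**10 - 6343488*u**9 + 10144980*u**8 - 9907080*u**7 + 6489600*u**6 - 648*u**5*atan(u/2) - 1296*u**5*atan(3*u) - 4624000*u**5 + 598272*u**4 - 2664*u**3*atan(u/2) - 5328*u**3*atan(3*u) - 400000*u**3 - 3312*u**2 - 288*u*atan(u/2) - 576*u*atan(3*u) - 1560)/(54*sqrt(2)*u**4*sqrt(6*u**2 + 5) + 222*sqrt(2)*u**2*sqrt(6*u**2 + 5) + 24*sqrt(2)*sqrt(6*u**2 + 5)), which equals G'(u).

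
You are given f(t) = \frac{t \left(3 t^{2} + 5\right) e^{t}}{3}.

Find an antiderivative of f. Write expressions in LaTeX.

An antiderivative is F(t) = \frac{\left(3 t^{3} - 9 t^{2} + 23 t - 23\right) e^{t}}{3}.

f has the shape u'v + uv' for u = t^{3} - 3 t^{2} + \frac{23 t}{3} - \frac{23}{3} and v = e^{t} — it is the derivative of the product u*v.
Check: d/dt[\frac{\left(3 t^{3} - 9 t^{2} + 23 t - 23\right) e^{t}}{3}] = t^{3} e^{t} + \frac{5 t e^{t}}{3}, which equals f(t).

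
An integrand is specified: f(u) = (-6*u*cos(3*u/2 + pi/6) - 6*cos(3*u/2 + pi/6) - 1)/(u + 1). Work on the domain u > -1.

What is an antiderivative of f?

Since d/du undoes antidifferentiation here, F'(u) = f(u) is required of F(u).
Check: d/du[-log(2*u + 2) - 4*sin(3*u/2 + pi/6)] = (-6*u*cos(3*u/2 + pi/6) - 6*cos(3*u/2 + pi/6) - 1)/(u + 1) = f(u).

An antiderivative is F(u) = -log(2*u + 2) - 4*sin(3*u/2 + pi/6).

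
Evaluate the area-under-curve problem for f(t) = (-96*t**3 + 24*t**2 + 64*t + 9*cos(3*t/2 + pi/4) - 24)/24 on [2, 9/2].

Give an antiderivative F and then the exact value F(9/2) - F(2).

A first test for any F(t): its t-derivative must equal f(t) identically.
F(t) = -t**4 + t**3/3 + 4*t**2/3 - t + sin(3*t/2 + pi/4)/4 is an antiderivative of f.
Check: d/dt[-t**4 + t**3/3 + 4*t**2/3 - t + sin(3*t/2 + pi/4)/4] = -4*t**3 + t**2 + 8*t/3 + 3*cos(3*t/2 + pi/4)/8 - 1, which equals f(t).
F(9/2) = -5715/16 + sin(pi/4 + 27/4)/4; F(2) = -10 + sin(pi/4 + 3)/4.
Integral = F(9/2) - F(2) = -5555/16 - sin(pi/4 + 3)/4 + sin(pi/4 + 27/4)/4.

Antiderivative: F(t) = -t**4 + t**3/3 + 4*t**2/3 - t + sin(3*t/2 + pi/4)/4; value = -5555/16 - sin(pi/4 + 3)/4 + sin(pi/4 + 27/4)/4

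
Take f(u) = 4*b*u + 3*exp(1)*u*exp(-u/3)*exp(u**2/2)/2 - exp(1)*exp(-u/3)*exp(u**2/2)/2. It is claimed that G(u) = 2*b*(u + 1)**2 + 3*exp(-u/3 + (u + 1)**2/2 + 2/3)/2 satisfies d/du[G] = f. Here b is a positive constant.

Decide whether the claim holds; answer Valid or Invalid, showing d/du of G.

Invalid: d/du[G] - f = (8*b*exp(u/3) + 3*u*exp(7/6)*exp(u)*exp(u**2/2) - 3*exp(1)*u*exp(u**2/2) + 2*exp(7/6)*exp(u)*exp(u**2/2) + exp(1)*exp(u**2/2))*exp(-u/3)/2, which is not 0.

d/du[G] = 4*b*u + 4*b + 3*u*exp(7/6)*exp(2*u/3)*exp(u**2/2)/2 + exp(7/6)*exp(2*u/3)*exp(u**2/2)
d/du[G] - f(u) = (8*b*exp(u/3) + 3*u*exp(7/6)*exp(u)*exp(u**2/2) - 3*exp(1)*u*exp(u**2/2) + 2*exp(7/6)*exp(u)*exp(u**2/2) + exp(1)*exp(u**2/2))*exp(-u/3)/2 != 0.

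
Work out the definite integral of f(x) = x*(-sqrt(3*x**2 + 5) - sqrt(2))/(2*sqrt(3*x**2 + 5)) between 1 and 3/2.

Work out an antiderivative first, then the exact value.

Antiderivative: F(x) = -x**2/4 - sqrt(3*x**2/2 + 5/2)/3; value = 17/48 - sqrt(94)/12

Since d/dx undoes antidifferentiation here, F'(x) = f(x) is required of F(x).
F(x) = -x**2/4 - sqrt(3*x**2/2 + 5/2)/3 is an antiderivative of f.
Check: d/dx[-x**2/4 - sqrt(3*x**2/2 + 5/2)/3] = (-x*sqrt(3*x**2 + 5) - sqrt(2)*x)/(2*sqrt(3*x**2 + 5)), which equals f(x).
F(3/2) = -sqrt(94)/12 - 9/16; F(1) = -11/12.
Integral = F(3/2) - F(1) = 17/48 - sqrt(94)/12.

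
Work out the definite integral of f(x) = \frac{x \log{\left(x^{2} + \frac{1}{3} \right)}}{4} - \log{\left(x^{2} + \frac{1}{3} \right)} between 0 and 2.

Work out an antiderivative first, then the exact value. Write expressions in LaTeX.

Antiderivative: F(x) = \frac{- 3 x^{2} + 3 x \left(x - 8\right) \log{\left(x^{2} + \frac{1}{3} \right)} + 48 x + \log{\left(x^{2} + \frac{1}{3} \right)} - 16 \sqrt{3} \operatorname{atan}{\left(\sqrt{3} x \right)}}{24}; value = - \frac{35 \log{\left(\frac{13}{3} \right)}}{24} - \frac{2 \sqrt{3} \operatorname{atan}{\left(2 \sqrt{3} \right)}}{3} + \frac{\log{\left(3 \right)}}{24} + \frac{7}{2}

Integrate term by term and add the pieces.
F(x) = \frac{- 3 x^{2} + 3 x \left(x - 8\right) \log{\left(x^{2} + \frac{1}{3} \right)} + 48 x + \log{\left(x^{2} + \frac{1}{3} \right)} - 16 \sqrt{3} \operatorname{atan}{\left(\sqrt{3} x \right)}}{24} is an antiderivative of f.
Check: d/dx[\frac{- 3 x^{2} + 3 x \left(x - 8\right) \log{\left(x^{2} + \frac{1}{3} \right)} + 48 x + \log{\left(x^{2} + \frac{1}{3} \right)} - 16 \sqrt{3} \operatorname{atan}{\left(\sqrt{3} x \right)}}{24}] = \frac{x \log{\left(x^{2} + \frac{1}{3} \right)}}{4} - \log{\left(x^{2} + \frac{1}{3} \right)} = f(x).
F(2) = - \frac{35 \log{\left(\frac{13}{3} \right)}}{24} - \frac{2 \sqrt{3} \operatorname{atan}{\left(2 \sqrt{3} \right)}}{3} + \frac{7}{2}; F(0) = - \frac{\log{\left(3 \right)}}{24}.
Integral = F(2) - F(0) = - \frac{35 \log{\left(\frac{13}{3} \right)}}{24} - \frac{2 \sqrt{3} \operatorname{atan}{\left(2 \sqrt{3} \right)}}{3} + \frac{\log{\left(3 \right)}}{24} + \frac{7}{2}.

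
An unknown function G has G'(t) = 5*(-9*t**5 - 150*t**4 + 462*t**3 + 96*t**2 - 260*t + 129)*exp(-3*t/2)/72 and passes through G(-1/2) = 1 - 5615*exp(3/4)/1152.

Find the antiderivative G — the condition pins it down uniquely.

G(t) = 5*(t**5/4 + 5*t**4 + t**3/2 - 5*t**2/3 + 5*t - 1/4)*exp(-3*t/2)/3 + 1

Recognize the product-rule pattern: G'(t) = u'v + uv' with u = 5*t**5/12 + 25*t**4/3 + 5*t**3/6 - 25*t**2/9 + 25*t/3 - 5/12, v = exp(-3*t/2), so integration by parts undoes it.
A general antiderivative is 5*(t**5/4 + 5*t**4 + t**3/2 - 5*t**2/3 + 5*t - 1/4)*exp(-3*t/2)/3 + C.
The condition gives C = 1 - 5615*exp(3/4)/1152 - (-5615*exp(3/4)/1152) = 1.
So G(t) = 5*(t**5/4 + 5*t**4 + t**3/2 - 5*t**2/3 + 5*t - 1/4)*exp(-3*t/2)/3 + 1.
Check: d/dt[5*(t**5/4 + 5*t**4 + t**3/2 - 5*t**2/3 + 5*t - 1/4)*exp(-3*t/2)/3 + 1] = (-45*t**5 - 750*t**4 + 2310*t**3 + 480*t**2 - 1300*t + 645)*exp(-3*t/2)/72, which equals G'(t).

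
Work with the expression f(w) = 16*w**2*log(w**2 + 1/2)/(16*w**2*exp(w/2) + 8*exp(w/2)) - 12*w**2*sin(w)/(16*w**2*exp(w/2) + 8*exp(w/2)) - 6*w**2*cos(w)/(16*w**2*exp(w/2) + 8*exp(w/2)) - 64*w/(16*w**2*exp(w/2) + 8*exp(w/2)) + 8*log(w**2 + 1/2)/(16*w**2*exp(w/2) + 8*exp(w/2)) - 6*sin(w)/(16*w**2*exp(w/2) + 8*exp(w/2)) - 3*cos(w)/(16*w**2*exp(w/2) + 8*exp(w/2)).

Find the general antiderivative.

Recognize the product-rule pattern: f = u'v + uv' with u = -2*log(w**2 + 1/2) + 3*cos(w)/4, v = exp(-w/2), so integration by parts undoes it.
Check: d/dw[(-2*log(w**2 + 1/2) + 3*cos(w)/4)*exp(-w/2)] = (16*w**2*log(w**2 + 1/2) - 12*w**2*sin(w) - 6*w**2*cos(w) - 64*w + 8*log(w**2 + 1/2) - 6*sin(w) - 3*cos(w))/(16*w**2*exp(w/2) + 8*exp(w/2)), which equals f(w).

F(w) = (-2*log(w**2 + 1/2) + 3*cos(w)/4)*exp(-w/2) + C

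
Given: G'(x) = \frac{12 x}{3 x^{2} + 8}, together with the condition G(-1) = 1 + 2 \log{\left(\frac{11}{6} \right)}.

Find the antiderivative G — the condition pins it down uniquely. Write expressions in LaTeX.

G(x) = 2 \log{\left(\frac{x^{2}}{2} + \frac{4}{3} \right)} + 1

G'(x) matches the chain-rule pattern g'(h)*h' with inner function h(x) = \frac{x^{2}}{2} + \frac{4}{3}; substituting u = h(x) collapses the integral.
A general antiderivative is 2 \log{\left(\frac{x^{2}}{2} + \frac{4}{3} \right)} + C.
The condition gives C = 1 + 2 \log{\left(\frac{11}{6} \right)} - (2 \log{\left(\frac{11}{6} \right)}) = 1.
So G(x) = 2 \log{\left(\frac{x^{2}}{2} + \frac{4}{3} \right)} + 1.
Check: d/dx[2 \log{\left(\frac{x^{2}}{2} + \frac{4}{3} \right)} + 1] = \frac{12 x}{3 x^{2} + 8} = G'(x).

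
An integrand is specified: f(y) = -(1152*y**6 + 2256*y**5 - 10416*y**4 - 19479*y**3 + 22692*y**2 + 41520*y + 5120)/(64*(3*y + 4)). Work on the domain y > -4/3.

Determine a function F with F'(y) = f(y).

An antiderivative is F(y) = -(192*y**6 + 144*y**5 - 2844*y**4 - 1437*y**3 + 14220*y**2 + 3600*y + 320*log(3*y + 4) - 24000)/192.

For F(y) to be correct the identity F'(y) - f(y) = 0 must hold.
Check: d/dy[-(192*y**6 + 144*y**5 - 2844*y**4 - 1437*y**3 + 14220*y**2 + 3600*y + 320*log(3*y + 4) - 24000)/192] = (-1152*y**6 - 2256*y**5 + 10416*y**4 + 19479*y**3 - 22692*y**2 - 41520*y - 5120)/(192*y + 256), which equals f(y).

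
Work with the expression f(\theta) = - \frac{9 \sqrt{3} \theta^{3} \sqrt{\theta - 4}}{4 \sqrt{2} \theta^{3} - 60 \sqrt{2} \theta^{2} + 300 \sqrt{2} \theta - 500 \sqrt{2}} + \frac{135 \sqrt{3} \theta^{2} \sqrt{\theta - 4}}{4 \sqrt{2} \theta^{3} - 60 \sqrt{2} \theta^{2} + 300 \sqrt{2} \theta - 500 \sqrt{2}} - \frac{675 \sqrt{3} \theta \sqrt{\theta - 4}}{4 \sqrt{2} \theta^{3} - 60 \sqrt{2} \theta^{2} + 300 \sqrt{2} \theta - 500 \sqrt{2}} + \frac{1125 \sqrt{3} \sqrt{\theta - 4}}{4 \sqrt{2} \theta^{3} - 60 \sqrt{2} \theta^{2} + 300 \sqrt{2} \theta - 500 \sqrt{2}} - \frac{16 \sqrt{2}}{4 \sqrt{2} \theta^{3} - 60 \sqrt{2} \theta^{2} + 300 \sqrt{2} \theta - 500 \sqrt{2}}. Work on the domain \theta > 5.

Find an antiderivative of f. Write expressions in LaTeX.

Integrate term by term and add the pieces.
Check: d/d\theta[- \left(\frac{3 \theta}{2} - 6\right)^{\frac{3}{2}} + \frac{2}{\left(\theta - 5\right)^{2}}] = \frac{- 9 \sqrt{3} \theta^{3} \sqrt{\theta - 4} + 135 \sqrt{3} \theta^{2} \sqrt{\theta - 4} - 675 \sqrt{3} \theta \sqrt{\theta - 4} + 1125 \sqrt{3} \sqrt{\theta - 4} - 16 \sqrt{2}}{4 \sqrt{2} \theta^{3} - 60 \sqrt{2} \theta^{2} + 300 \sqrt{2} \theta - 500 \sqrt{2}}, which equals f(\theta).

An antiderivative is F(\theta) = - \left(\frac{3 \theta}{2} - 6\right)^{\frac{3}{2}} + \frac{2}{\left(\theta - 5\right)^{2}}.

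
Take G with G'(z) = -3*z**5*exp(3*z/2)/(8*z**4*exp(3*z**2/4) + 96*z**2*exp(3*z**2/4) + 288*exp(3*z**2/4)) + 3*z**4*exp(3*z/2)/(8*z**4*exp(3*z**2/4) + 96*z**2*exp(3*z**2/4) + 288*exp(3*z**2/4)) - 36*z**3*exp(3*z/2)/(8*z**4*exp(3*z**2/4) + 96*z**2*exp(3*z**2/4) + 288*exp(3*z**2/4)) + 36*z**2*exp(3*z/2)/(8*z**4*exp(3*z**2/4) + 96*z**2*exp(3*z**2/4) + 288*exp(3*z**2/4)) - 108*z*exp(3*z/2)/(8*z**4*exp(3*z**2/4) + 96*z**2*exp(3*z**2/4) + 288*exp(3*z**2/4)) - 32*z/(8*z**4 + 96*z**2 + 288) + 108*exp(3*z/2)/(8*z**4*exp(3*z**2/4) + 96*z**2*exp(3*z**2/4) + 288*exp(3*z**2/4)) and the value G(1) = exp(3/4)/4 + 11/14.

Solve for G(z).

G(z) = (z**2*exp(3*z/2)*exp(-3*z**2/4) + 2*z**2 + 6*exp(3*z/2)*exp(-3*z**2/4) + 20)/(4*(z**2 + 6))

The integrand splits into summands that can be handled one at a time.
A general antiderivative is exp(-3*z**2/4 + 3*z/2)/4 + 1/(z**2/2 + 3) + C.
The condition gives C = exp(3/4)/4 + 11/14 - (2/7 + exp(3/4)/4) = 1/2.
So G(z) = (z**2*exp(3*z/2)*exp(-3*z**2/4) + 2*z**2 + 6*exp(3*z/2)*exp(-3*z**2/4) + 20)/(4*(z**2 + 6)).
Check: d/dz[(z**2*exp(3*z/2)*exp(-3*z**2/4) + 2*z**2 + 6*exp(3*z/2)*exp(-3*z**2/4) + 20)/(4*(z**2 + 6))] = (-3*z**5*exp(3*z/2)*exp(3*z**2/4) + 3*z**4*exp(3*z/2)*exp(3*z**2/4) - 36*z**3*exp(3*z/2)*exp(3*z**2/4) + 36*z**2*exp(3*z/2)*exp(3*z**2/4) - 108*z*exp(3*z/2)*exp(3*z**2/4) - 32*z*exp(3*z**2/2) + 108*exp(3*z/2)*exp(3*z**2/4))/(8*z**4*exp(3*z**2/2) + 96*z**2*exp(3*z**2/2) + 288*exp(3*z**2/2)), which equals G'(z).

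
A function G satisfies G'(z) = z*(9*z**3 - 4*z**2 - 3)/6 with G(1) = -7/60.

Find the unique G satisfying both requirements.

G(z) = z**2*(18*z**3 - 10*z**2 - 15)/60

Since d/dz undoes antidifferentiation here, G(z) must give back the stated G'(z).
A general antiderivative is 3*z**5/10 - z**4/6 - z**2/4 + C.
The condition gives C = -7/60 - (-7/60) = 0.
So G(z) = z**2*(18*z**3 - 10*z**2 - 15)/60.
Check: d/dz[z**2*(18*z**3 - 10*z**2 - 15)/60] = 3*z**4/2 - 2*z**3/3 - z/2, which equals G'(z).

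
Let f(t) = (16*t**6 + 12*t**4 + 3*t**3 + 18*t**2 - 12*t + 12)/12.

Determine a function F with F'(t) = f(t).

An antiderivative is F(t) = t*(320*t**6 + 336*t**4 + 105*t**3 + 840*t**2 - 840*t + 1680)/1680.

Check any antiderivative F(t) by computing F'(t) and comparing it with f(t).
Check: d/dt[t*(320*t**6 + 336*t**4 + 105*t**3 + 840*t**2 - 840*t + 1680)/1680] = 4*t**6/3 + t**4 + t**3/4 + 3*t**2/2 - t + 1, which equals f(t).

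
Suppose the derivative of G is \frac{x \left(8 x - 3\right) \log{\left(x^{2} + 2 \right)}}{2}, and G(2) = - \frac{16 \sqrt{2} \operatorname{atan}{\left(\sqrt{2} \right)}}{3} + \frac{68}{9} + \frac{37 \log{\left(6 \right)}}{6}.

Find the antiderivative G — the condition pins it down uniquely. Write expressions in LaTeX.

G(x) = \frac{48 x^{3} \log{\left(x^{2} + 2 \right)} - 32 x^{3} - 27 x^{2} \log{\left(x^{2} + 2 \right)} + 27 x^{2} + 192 x - 54 \log{\left(x^{2} + 2 \right)} - 192 \sqrt{2} \operatorname{atan}{\left(\frac{\sqrt{2} x}{2} \right)} + 36}{36}

Any candidate G(x) must reproduce the stated G'(x) exactly.
A general antiderivative is - \frac{8 x^{3}}{9} + \frac{3 x^{2}}{4} + \frac{16 x}{3} + \left(\frac{4 x^{3}}{3} - \frac{3 x^{2}}{4}\right) \log{\left(x^{2} + 2 \right)} - \frac{3 \log{\left(x^{2} + 2 \right)}}{2} - \frac{16 \sqrt{2} \operatorname{atan}{\left(\frac{\sqrt{2} x}{2} \right)}}{3} + C.
The condition gives C = - \frac{16 \sqrt{2} \operatorname{atan}{\left(\sqrt{2} \right)}}{3} + \frac{68}{9} + \frac{37 \log{\left(6 \right)}}{6} - (- \frac{16 \sqrt{2} \operatorname{atan}{\left(\sqrt{2} \right)}}{3} + \frac{59}{9} + \frac{37 \log{\left(6 \right)}}{6}) = 1.
So G(x) = \frac{48 x^{3} \log{\left(x^{2} + 2 \right)} - 32 x^{3} - 27 x^{2} \log{\left(x^{2} + 2 \right)} + 27 x^{2} + 192 x - 54 \log{\left(x^{2} + 2 \right)} - 192 \sqrt{2} \operatorname{atan}{\left(\frac{\sqrt{2} x}{2} \right)} + 36}{36}.
Check: d/dx[\frac{48 x^{3} \log{\left(x^{2} + 2 \right)} - 32 x^{3} - 27 x^{2} \log{\left(x^{2} + 2 \right)} + 27 x^{2} + 192 x - 54 \log{\left(x^{2} + 2 \right)} - 192 \sqrt{2} \operatorname{atan}{\left(\frac{\sqrt{2} x}{2} \right)} + 36}{36}] = 4 x^{2} \log{\left(x^{2} + 2 \right)} - \frac{3 x \log{\left(x^{2} + 2 \right)}}{2}, which equals G'(x).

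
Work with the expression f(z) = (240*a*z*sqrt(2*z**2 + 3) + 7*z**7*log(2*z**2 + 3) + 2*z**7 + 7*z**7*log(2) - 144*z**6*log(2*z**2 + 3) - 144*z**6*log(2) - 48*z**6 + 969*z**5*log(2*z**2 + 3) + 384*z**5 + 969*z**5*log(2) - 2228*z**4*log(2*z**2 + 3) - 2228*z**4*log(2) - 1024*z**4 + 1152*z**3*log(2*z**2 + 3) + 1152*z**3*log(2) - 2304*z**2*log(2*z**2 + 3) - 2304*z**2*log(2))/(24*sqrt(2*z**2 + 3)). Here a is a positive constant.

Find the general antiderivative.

F(z) = 5*a*z**2 + z**6*sqrt(2*z**2 + 3)*log(4*z**2 + 6)/48 - z**5*sqrt(2*z**2 + 3)*log(4*z**2 + 6)/2 + 4*z**4*sqrt(2*z**2 + 3)*log(4*z**2 + 6) - 32*z**3*sqrt(2*z**2 + 3)*log(4*z**2 + 6)/3 + C

Whatever form F(z) takes, F'(z) = f(z) is non-negotiable.
Check: d/dz[5*a*z**2 + z**6*sqrt(2*z**2 + 3)*log(4*z**2 + 6)/48 - z**5*sqrt(2*z**2 + 3)*log(4*z**2 + 6)/2 + 4*z**4*sqrt(2*z**2 + 3)*log(4*z**2 + 6) - 32*z**3*sqrt(2*z**2 + 3)*log(4*z**2 + 6)/3] = (240*a*z*sqrt(2*z**2 + 3) + 7*z**7*log(2*z**2 + 3) + 2*z**7 + 7*z**7*log(2) - 144*z**6*log(2*z**2 + 3) - 144*z**6*log(2) - 48*z**6 + 969*z**5*log(2*z**2 + 3) + 384*z**5 + 969*z**5*log(2) - 2228*z**4*log(2*z**2 + 3) - 2228*z**4*log(2) - 1024*z**4 + 1152*z**3*log(2*z**2 + 3) + 1152*z**3*log(2) - 2304*z**2*log(2*z**2 + 3) - 2304*z**2*log(2))/(24*sqrt(2*z**2 + 3)) = f(z).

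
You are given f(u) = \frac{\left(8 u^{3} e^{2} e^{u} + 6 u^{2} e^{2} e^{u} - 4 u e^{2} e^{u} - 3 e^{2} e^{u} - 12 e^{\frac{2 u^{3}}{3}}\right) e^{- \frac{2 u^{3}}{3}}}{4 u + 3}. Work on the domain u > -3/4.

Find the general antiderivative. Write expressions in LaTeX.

Whatever form F(u) takes, F'(u) = f(u) is non-negotiable.
Check: d/du[- e^{2} e^{u} e^{- \frac{2 u^{3}}{3}} - 3 \log{\left(4 u + 3 \right)}] = \frac{8 u^{3} e^{2} e^{u} + 6 u^{2} e^{2} e^{u} - 4 u e^{2} e^{u} - 3 e^{2} e^{u} - 12 e^{\frac{2 u^{3}}{3}}}{4 u e^{\frac{2 u^{3}}{3}} + 3 e^{\frac{2 u^{3}}{3}}}, which equals f(u).

F(u) = - e^{2} e^{u} e^{- \frac{2 u^{3}}{3}} - 3 \log{\left(4 u + 3 \right)} + C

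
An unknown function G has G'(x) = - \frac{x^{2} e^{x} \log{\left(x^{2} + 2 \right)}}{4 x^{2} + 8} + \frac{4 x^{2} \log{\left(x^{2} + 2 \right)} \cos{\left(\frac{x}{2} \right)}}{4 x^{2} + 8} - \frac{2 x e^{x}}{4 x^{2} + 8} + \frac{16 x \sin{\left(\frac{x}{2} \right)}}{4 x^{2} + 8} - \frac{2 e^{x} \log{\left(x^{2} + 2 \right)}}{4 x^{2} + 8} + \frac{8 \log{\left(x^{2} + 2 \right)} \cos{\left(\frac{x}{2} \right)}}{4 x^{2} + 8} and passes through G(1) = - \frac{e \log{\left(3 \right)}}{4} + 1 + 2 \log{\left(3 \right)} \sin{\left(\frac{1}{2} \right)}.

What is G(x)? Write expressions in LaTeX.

Recognize the product-rule pattern: G'(x) = u'v + uv' with u = - \frac{e^{x}}{4} + 2 \sin{\left(\frac{x}{2} \right)}, v = \log{\left(x^{2} + 2 \right)}, so integration by parts undoes it.
A general antiderivative is \left(- \frac{e^{x}}{4} + 2 \sin{\left(\frac{x}{2} \right)}\right) \log{\left(x^{2} + 2 \right)} + C.
The condition gives C = - \frac{e \log{\left(3 \right)}}{4} + 1 + 2 \log{\left(3 \right)} \sin{\left(\frac{1}{2} \right)} - (- \frac{e \log{\left(3 \right)}}{4} + 2 \log{\left(3 \right)} \sin{\left(\frac{1}{2} \right)}) = 1.
So G(x) = - \frac{e^{x} \log{\left(x^{2} + 2 \right)}}{4} + 2 \log{\left(x^{2} + 2 \right)} \sin{\left(\frac{x}{2} \right)} + 1.
Check: d/dx[- \frac{e^{x} \log{\left(x^{2} + 2 \right)}}{4} + 2 \log{\left(x^{2} + 2 \right)} \sin{\left(\frac{x}{2} \right)} + 1] = \frac{- x^{2} e^{x} \log{\left(x^{2} + 2 \right)} + 4 x^{2} \log{\left(x^{2} + 2 \right)} \cos{\left(\frac{x}{2} \right)} - 2 x e^{x} + 16 x \sin{\left(\frac{x}{2} \right)} - 2 e^{x} \log{\left(x^{2} + 2 \right)} + 8 \log{\left(x^{2} + 2 \right)} \cos{\left(\frac{x}{2} \right)}}{4 x^{2} + 8}, which equals G'(x).

G(x) = - \frac{e^{x} \log{\left(x^{2} + 2 \right)}}{4} + 2 \log{\left(x^{2} + 2 \right)} \sin{\left(\frac{x}{2} \right)} + 1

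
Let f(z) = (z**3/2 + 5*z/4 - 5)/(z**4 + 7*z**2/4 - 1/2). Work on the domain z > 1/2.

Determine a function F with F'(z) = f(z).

An antiderivative is F(z) = -23*log(z - 1/2)/12 + 91*log(z + 1/2)/36 - log(z**2 + 2)/18 + 10*sqrt(2)*atan(sqrt(2)*z/2)/9.

The denominator factors as (2*z - 1)*(2*z + 1)*(z**2 + 2); partial fractions split f into directly integrable pieces: -(z - 20)/(9*(z**2 + 2)) + 91/(18*(2*z + 1)) - 23/(6*(2*z - 1)).
Check: d/dz[-23*log(z - 1/2)/12 + 91*log(z + 1/2)/36 - log(z**2 + 2)/18 + 10*sqrt(2)*atan(sqrt(2)*z/2)/9] = (2*z**3 + 5*z - 20)/(4*z**4 + 7*z**2 - 2), which equals f(z).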